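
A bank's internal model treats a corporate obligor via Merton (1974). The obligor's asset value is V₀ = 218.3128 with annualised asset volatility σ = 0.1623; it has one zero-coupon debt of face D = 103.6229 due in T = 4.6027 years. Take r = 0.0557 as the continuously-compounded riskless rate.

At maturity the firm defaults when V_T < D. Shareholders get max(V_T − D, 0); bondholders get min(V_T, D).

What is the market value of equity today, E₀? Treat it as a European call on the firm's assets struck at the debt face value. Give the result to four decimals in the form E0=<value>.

d₁ = [ln(V₀/D) + (r + σ²/2)T] / (σ√T)
   = [ln(218.3128/103.6229) + (0.0557 + 0.5·0.1623²)·4.6027] / (0.1623·√4.6027)
   = [0.745171 + 0.316991] / 0.348197 = 3.050462
d₂ = d₁ − σ√T = 3.050462 − 0.348197 = 2.702266
N(d₁) = 0.998858,  N(d₂) = 0.996557,  e^(−rT) = 0.773855
E₀ = V₀·N(d₁) − D·e^(−rT)·N(d₂)
   = 218.3128·0.998858 − 103.6229·0.773855·0.996557 = 138.150386

E0=138.1504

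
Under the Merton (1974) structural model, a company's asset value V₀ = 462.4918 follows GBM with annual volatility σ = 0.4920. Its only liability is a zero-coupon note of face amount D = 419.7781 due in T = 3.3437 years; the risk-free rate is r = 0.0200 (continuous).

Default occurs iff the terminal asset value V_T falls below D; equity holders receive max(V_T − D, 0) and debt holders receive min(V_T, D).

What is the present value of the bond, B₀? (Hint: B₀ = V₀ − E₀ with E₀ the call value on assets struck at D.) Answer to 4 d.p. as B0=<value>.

B0=276.8384

d₁ = [ln(V₀/D) + (r + σ²/2)T] / (σ√T)
   = [ln(462.4918/419.7781) + (0.0200 + 0.5·0.4920²)·3.3437] / (0.4920·√3.3437)
   = [0.096903 + 0.471569] / 0.899661 = 0.631873
d₂ = d₁ − σ√T = 0.631873 − 0.899661 = -0.267788
N(d₁) = 0.736265,  N(d₂) = 0.394431,  e^(−rT) = 0.935313
E₀ = V₀·N(d₁) − D·e^(−rT)·N(d₂)
   = 462.4918·0.736265 − 419.7781·0.935313·0.394431 = 185.653362
B₀ = V₀ − E₀ = 462.4918 − 185.653362 = 276.838438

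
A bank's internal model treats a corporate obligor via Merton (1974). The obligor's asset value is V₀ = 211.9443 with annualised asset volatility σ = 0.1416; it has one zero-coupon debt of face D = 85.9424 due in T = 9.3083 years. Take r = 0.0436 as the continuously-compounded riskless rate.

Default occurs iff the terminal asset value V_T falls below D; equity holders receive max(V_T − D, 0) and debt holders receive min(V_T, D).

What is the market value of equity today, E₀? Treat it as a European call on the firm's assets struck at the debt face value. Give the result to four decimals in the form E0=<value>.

d₁ = [ln(V₀/D) + (r + σ²/2)T] / (σ√T)
   = [ln(211.9443/85.9424) + (0.0436 + 0.5·0.1416²)·9.3083] / (0.1416·√9.3083)
   = [0.902646 + 0.499160] / 0.432015 = 3.244812
d₂ = d₁ − σ√T = 3.244812 − 0.432015 = 2.812798
N(d₁) = 0.999412,  N(d₂) = 0.997544,  e^(−rT) = 0.666416
E₀ = V₀·N(d₁) − D·e^(−rT)·N(d₂)
   = 211.9443·0.999412 − 85.9424·0.666416·0.997544 = 154.687045

E0=154.6870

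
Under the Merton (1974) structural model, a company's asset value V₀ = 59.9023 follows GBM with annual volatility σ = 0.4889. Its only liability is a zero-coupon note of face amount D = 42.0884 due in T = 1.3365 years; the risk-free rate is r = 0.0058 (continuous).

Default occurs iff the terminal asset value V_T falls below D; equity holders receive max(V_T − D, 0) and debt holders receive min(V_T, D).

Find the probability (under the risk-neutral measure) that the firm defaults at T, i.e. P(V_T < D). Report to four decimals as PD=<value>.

d₁ = [ln(V₀/D) + (r + σ²/2)T] / (σ√T)
   = [ln(59.9023/42.0884) + (0.0058 + 0.5·0.4889²)·1.3365] / (0.4889·√1.3365)
   = [0.352943 + 0.167479] / 0.565203 = 0.920769
d₂ = d₁ − σ√T = 0.920769 − 0.565203 = 0.355566
risk-neutral PD = N(−d₂) = N(-0.355566) = 0.361083

PD=0.3611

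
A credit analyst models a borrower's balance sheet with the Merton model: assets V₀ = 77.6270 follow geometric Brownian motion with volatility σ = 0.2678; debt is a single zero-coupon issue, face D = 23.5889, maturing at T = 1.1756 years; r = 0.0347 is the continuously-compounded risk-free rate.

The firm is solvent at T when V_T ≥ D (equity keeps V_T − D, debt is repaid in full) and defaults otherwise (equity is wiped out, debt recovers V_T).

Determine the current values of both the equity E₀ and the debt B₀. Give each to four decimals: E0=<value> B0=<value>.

d₁ = [ln(V₀/D) + (r + σ²/2)T] / (σ√T)
   = [ln(77.6270/23.5889) + (0.0347 + 0.5·0.2678²)·1.1756] / (0.2678·√1.1756)
   = [1.191139 + 0.082948] / 0.290362 = 4.387922
d₂ = d₁ − σ√T = 4.387922 − 0.290362 = 4.097560
N(d₁) = 0.999994,  N(d₂) = 0.999979,  e^(−rT) = 0.960028
E₀ = V₀·N(d₁) − D·e^(−rT)·N(d₂)
   = 77.6270·0.999994 − 23.5889·0.960028·0.999979 = 54.981035
B₀ = V₀ − E₀ = 77.6270 − 54.981035 = 22.645965

E0=54.9810 B0=22.6460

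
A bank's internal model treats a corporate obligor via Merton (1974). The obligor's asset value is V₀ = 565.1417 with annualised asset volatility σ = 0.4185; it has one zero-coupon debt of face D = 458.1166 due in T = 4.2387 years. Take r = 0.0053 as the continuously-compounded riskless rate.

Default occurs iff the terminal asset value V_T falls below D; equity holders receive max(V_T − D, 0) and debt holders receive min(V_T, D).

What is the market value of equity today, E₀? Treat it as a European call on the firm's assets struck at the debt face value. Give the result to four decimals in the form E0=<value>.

d₁ = [ln(V₀/D) + (r + σ²/2)T] / (σ√T)
   = [ln(565.1417/458.1166) + (0.0053 + 0.5·0.4185²)·4.2387] / (0.4185·√4.2387)
   = [0.209953 + 0.393653] / 0.861612 = 0.700554
d₂ = d₁ − σ√T = 0.700554 − 0.861612 = -0.161058
N(d₁) = 0.758209,  N(d₂) = 0.436024,  e^(−rT) = 0.977785
E₀ = V₀·N(d₁) − D·e^(−rT)·N(d₂)
   = 565.1417·0.758209 − 458.1166·0.977785·0.436024 = 233.183319

E0=233.1833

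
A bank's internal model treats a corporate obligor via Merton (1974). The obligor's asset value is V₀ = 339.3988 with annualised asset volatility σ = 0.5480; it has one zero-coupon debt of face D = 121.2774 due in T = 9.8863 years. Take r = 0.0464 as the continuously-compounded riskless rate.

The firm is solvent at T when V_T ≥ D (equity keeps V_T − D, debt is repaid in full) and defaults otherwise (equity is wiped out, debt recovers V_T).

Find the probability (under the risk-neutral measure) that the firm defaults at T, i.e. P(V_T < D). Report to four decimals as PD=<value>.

PD=0.4992

d₁ = [ln(V₀/D) + (r + σ²/2)T] / (σ√T)
   = [ln(339.3988/121.2774) + (0.0464 + 0.5·0.5480²)·9.8863] / (0.5480·√9.8863)
   = [1.029095 + 1.943172] / 1.723048 = 1.725005
d₂ = d₁ − σ√T = 1.725005 − 1.723048 = 0.001957
risk-neutral PD = N(−d₂) = N(-0.001957) = 0.499219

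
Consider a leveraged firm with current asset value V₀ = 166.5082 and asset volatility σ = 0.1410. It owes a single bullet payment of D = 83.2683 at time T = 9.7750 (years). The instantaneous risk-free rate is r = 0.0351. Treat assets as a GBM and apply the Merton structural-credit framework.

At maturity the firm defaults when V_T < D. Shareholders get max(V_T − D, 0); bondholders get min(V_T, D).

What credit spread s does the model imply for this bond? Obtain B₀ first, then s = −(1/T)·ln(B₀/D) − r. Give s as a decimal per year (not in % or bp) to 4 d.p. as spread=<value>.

d₁ = [ln(V₀/D) + (r + σ²/2)T] / (σ√T)
   = [ln(166.5082/83.2683) + (0.0351 + 0.5·0.1410²)·9.7750] / (0.1410·√9.7750)
   = [0.692977 + 0.440271] / 0.440836 = 2.570676
d₂ = d₁ − σ√T = 2.570676 − 0.440836 = 2.129839
N(d₁) = 0.994925,  N(d₂) = 0.983408,  e^(−rT) = 0.709565
E₀ = V₀·N(d₁) − D·e^(−rT)·N(d₂)
   = 166.5082·0.994925 − 83.2683·0.709565·0.983408 = 107.559210
B₀ = V₀ − E₀ = 166.5082 − 107.559210 = 58.948990
spread = −(1/T)·ln(B₀/D) − r = −(1/9.7750)·ln(58.948990/83.2683) − 0.0351 = 0.00023457

spread=0.0002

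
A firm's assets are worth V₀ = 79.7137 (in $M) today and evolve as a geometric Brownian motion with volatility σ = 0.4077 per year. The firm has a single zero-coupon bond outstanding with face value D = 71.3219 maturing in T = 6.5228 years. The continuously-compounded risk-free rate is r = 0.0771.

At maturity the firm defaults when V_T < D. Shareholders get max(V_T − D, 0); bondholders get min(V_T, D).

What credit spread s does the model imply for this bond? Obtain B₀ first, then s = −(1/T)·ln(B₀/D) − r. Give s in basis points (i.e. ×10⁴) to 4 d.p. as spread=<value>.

spread=392.5120

d₁ = [ln(V₀/D) + (r + σ²/2)T] / (σ√T)
   = [ln(79.7137/71.3219) + (0.0771 + 0.5·0.4077²)·6.5228] / (0.4077·√6.5228)
   = [0.111238 + 1.045015] / 1.041257 = 1.110441
d₂ = d₁ − σ√T = 1.110441 − 1.041257 = 0.069184
N(d₁) = 0.866595,  N(d₂) = 0.527578,  e^(−rT) = 0.604770
E₀ = V₀·N(d₁) − D·e^(−rT)·N(d₂)
   = 79.7137·0.866595 − 71.3219·0.604770·0.527578 = 46.323321
B₀ = V₀ − E₀ = 79.7137 − 46.323321 = 33.390379
spread = −(1/T)·ln(B₀/D) − r = −(1/6.5228)·ln(33.390379/71.3219) − 0.0771 = 0.03925120
in basis points: 0.03925120 × 10⁴ = 392.5120 bp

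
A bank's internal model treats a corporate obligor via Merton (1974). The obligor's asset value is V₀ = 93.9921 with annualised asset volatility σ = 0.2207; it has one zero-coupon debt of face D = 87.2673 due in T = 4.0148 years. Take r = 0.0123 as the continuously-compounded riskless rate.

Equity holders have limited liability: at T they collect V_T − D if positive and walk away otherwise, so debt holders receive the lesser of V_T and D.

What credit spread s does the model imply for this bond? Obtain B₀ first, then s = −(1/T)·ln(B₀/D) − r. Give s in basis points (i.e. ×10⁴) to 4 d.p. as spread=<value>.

d₁ = [ln(V₀/D) + (r + σ²/2)T] / (σ√T)
   = [ln(93.9921/87.2673) + (0.0123 + 0.5·0.2207²)·4.0148] / (0.2207·√4.0148)
   = [0.074235 + 0.147159] / 0.442216 = 0.500648
d₂ = d₁ − σ√T = 0.500648 − 0.442216 = 0.058432
N(d₁) = 0.691690,  N(d₂) = 0.523298,  e^(−rT) = 0.951817
E₀ = V₀·N(d₁) − D·e^(−rT)·N(d₂)
   = 93.9921·0.691690 − 87.2673·0.951817·0.523298 = 21.547005
B₀ = V₀ − E₀ = 93.9921 − 21.547005 = 72.445095
spread = −(1/T)·ln(B₀/D) − r = −(1/4.0148)·ln(72.445095/87.2673) − 0.0123 = 0.03406516
in basis points: 0.03406516 × 10⁴ = 340.6516 bp

spread=340.6516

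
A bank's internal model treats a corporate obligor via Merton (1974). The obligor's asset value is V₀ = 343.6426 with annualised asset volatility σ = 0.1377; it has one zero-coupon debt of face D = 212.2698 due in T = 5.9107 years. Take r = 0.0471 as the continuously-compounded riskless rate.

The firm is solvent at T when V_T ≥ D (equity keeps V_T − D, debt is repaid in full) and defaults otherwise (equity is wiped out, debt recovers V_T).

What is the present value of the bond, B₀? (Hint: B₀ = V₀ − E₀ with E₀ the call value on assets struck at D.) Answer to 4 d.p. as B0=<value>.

d₁ = [ln(V₀/D) + (r + σ²/2)T] / (σ√T)
   = [ln(343.6426/212.2698) + (0.0471 + 0.5·0.1377²)·5.9107] / (0.1377·√5.9107)
   = [0.481744 + 0.334431] / 0.334775 = 2.437979
d₂ = d₁ − σ√T = 2.437979 − 0.334775 = 2.103204
N(d₁) = 0.992615,  N(d₂) = 0.982276,  e^(−rT) = 0.756999
E₀ = V₀·N(d₁) − D·e^(−rT)·N(d₂)
   = 343.6426·0.992615 − 212.2698·0.756999·0.982276 = 183.264967
B₀ = V₀ − E₀ = 343.6426 − 183.264967 = 160.377633

B0=160.3776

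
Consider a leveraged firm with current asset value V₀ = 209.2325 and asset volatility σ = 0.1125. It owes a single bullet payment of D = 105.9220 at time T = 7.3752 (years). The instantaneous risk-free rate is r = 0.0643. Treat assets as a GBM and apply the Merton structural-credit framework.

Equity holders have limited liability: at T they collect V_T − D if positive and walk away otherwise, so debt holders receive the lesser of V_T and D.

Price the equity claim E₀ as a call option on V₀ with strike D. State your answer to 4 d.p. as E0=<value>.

E0=143.3108

d₁ = [ln(V₀/D) + (r + σ²/2)T] / (σ√T)
   = [ln(209.2325/105.9220) + (0.0643 + 0.5·0.1125²)·7.3752] / (0.1125·√7.3752)
   = [0.680743 + 0.520897] / 0.305520 = 3.933099
d₂ = d₁ − σ√T = 3.933099 − 0.305520 = 3.627579
N(d₁) = 0.999958,  N(d₂) = 0.999857,  e^(−rT) = 0.622367
E₀ = V₀·N(d₁) − D·e^(−rT)·N(d₂)
   = 209.2325·0.999958 − 105.9220·0.622367·0.999857 = 143.310802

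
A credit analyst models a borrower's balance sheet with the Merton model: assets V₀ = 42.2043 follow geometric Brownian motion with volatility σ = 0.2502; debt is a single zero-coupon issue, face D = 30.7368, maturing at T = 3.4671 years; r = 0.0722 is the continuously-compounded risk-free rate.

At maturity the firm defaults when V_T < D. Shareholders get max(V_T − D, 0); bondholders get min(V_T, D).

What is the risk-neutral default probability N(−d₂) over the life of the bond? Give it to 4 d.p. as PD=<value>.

PD=0.1623

d₁ = [ln(V₀/D) + (r + σ²/2)T] / (σ√T)
   = [ln(42.2043/30.7368) + (0.0722 + 0.5·0.2502²)·3.4671] / (0.2502·√3.4671)
   = [0.317061 + 0.358845] / 0.465876 = 1.450828
d₂ = d₁ − σ√T = 1.450828 − 0.465876 = 0.984952
risk-neutral PD = N(−d₂) = N(-0.984952) = 0.162324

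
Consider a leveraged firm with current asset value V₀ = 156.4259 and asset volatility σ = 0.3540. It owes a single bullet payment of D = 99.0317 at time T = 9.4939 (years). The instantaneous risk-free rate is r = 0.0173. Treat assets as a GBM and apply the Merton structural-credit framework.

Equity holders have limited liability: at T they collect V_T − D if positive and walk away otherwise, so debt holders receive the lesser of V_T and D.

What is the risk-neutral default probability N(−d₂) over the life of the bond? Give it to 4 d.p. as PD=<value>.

PD=0.4903

d₁ = [ln(V₀/D) + (r + σ²/2)T] / (σ√T)
   = [ln(156.4259/99.0317) + (0.0173 + 0.5·0.3540²)·9.4939] / (0.3540·√9.4939)
   = [0.457142 + 0.759113] / 1.090751 = 1.115063
d₂ = d₁ − σ√T = 1.115063 − 1.090751 = 0.024312
risk-neutral PD = N(−d₂) = N(-0.024312) = 0.490302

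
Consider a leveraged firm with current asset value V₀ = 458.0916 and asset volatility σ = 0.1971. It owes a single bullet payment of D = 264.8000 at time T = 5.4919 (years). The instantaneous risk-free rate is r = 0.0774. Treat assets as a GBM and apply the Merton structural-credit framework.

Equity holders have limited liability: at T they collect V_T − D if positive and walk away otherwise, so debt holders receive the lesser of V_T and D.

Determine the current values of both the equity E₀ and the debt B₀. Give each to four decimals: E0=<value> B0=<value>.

d₁ = [ln(V₀/D) + (r + σ²/2)T] / (σ√T)
   = [ln(458.0916/264.8000) + (0.0774 + 0.5·0.1971²)·5.4919] / (0.1971·√5.4919)
   = [0.548094 + 0.531749] / 0.461900 = 2.337829
d₂ = d₁ − σ√T = 2.337829 − 0.461900 = 1.875929
N(d₁) = 0.990302,  N(d₂) = 0.969667,  e^(−rT) = 0.653722
E₀ = V₀·N(d₁) − D·e^(−rT)·N(d₂)
   = 458.0916·0.990302 − 264.8000·0.653722·0.969667 = 285.794136
B₀ = V₀ − E₀ = 458.0916 − 285.794136 = 172.297464

E0=285.7941 B0=172.2975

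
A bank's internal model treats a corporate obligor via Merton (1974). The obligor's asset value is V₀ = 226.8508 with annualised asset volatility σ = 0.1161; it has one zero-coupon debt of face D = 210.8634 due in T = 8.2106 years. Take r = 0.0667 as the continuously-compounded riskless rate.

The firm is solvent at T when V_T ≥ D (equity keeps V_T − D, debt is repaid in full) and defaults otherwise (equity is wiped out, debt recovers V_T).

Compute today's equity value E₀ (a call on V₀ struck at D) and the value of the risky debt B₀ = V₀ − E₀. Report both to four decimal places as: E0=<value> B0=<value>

d₁ = [ln(V₀/D) + (r + σ²/2)T] / (σ√T)
   = [ln(226.8508/210.8634) + (0.0667 + 0.5·0.1161²)·8.2106] / (0.1161·√8.2106)
   = [0.073082 + 0.602983] / 0.332675 = 2.032212
d₂ = d₁ − σ√T = 2.032212 − 0.332675 = 1.699537
N(d₁) = 0.978934,  N(d₂) = 0.955391,  e^(−rT) = 0.578309
E₀ = V₀·N(d₁) − D·e^(−rT)·N(d₂)
   = 226.8508·0.978934 − 210.8634·0.578309·0.955391 = 105.567552
B₀ = V₀ − E₀ = 226.8508 − 105.567552 = 121.283248

E0=105.5676 B0=121.2832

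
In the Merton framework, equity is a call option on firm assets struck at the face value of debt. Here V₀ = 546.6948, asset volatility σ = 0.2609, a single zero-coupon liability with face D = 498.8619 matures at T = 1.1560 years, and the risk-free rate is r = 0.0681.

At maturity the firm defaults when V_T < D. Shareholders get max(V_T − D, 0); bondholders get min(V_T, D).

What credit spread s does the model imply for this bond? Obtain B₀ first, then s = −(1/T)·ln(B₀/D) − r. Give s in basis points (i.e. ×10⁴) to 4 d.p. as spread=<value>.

d₁ = [ln(V₀/D) + (r + σ²/2)T] / (σ√T)
   = [ln(546.6948/498.8619) + (0.0681 + 0.5·0.2609²)·1.1560] / (0.2609·√1.1560)
   = [0.091561 + 0.118067] / 0.280513 = 0.747305
d₂ = d₁ − σ√T = 0.747305 − 0.280513 = 0.466792
N(d₁) = 0.772560,  N(d₂) = 0.679676,  e^(−rT) = 0.924295
E₀ = V₀·N(d₁) − D·e^(−rT)·N(d₂)
   = 546.6948·0.772560 − 498.8619·0.924295·0.679676 = 108.959131
B₀ = V₀ − E₀ = 546.6948 − 108.959131 = 437.735669
spread = −(1/T)·ln(B₀/D) − r = −(1/1.1560)·ln(437.735669/498.8619) − 0.0681 = 0.04497446
in basis points: 0.04497446 × 10⁴ = 449.7446 bp

spread=449.7446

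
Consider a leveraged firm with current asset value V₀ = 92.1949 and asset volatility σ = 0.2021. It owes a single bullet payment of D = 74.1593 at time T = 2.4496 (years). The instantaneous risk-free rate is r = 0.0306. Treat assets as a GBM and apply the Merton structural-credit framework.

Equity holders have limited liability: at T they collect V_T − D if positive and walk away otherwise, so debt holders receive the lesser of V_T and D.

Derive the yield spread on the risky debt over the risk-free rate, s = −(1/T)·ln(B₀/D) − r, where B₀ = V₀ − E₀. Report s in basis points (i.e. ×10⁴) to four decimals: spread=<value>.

d₁ = [ln(V₀/D) + (r + σ²/2)T] / (σ√T)
   = [ln(92.1949/74.1593) + (0.0306 + 0.5·0.2021²)·2.4496] / (0.2021·√2.4496)
   = [0.217689 + 0.124984] / 0.316311 = 1.083344
d₂ = d₁ − σ√T = 1.083344 − 0.316311 = 0.767033
N(d₁) = 0.860672,  N(d₂) = 0.778469,  e^(−rT) = 0.927783
E₀ = V₀·N(d₁) − D·e^(−rT)·N(d₂)
   = 92.1949·0.860672 − 74.1593·0.927783·0.778469 = 25.788012
B₀ = V₀ − E₀ = 92.1949 − 25.788012 = 66.406888
spread = −(1/T)·ln(B₀/D) − r = −(1/2.4496)·ln(66.406888/74.1593) − 0.0306 = 0.01447458
in basis points: 0.01447458 × 10⁴ = 144.7458 bp

spread=144.7458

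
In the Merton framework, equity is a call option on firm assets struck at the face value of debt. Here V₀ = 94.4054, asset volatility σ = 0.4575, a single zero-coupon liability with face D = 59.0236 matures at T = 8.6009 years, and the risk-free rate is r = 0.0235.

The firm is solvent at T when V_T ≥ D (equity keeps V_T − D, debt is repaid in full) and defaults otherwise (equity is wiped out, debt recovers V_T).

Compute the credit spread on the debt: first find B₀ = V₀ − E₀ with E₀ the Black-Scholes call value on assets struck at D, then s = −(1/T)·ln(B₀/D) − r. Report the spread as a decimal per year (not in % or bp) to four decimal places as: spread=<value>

d₁ = [ln(V₀/D) + (r + σ²/2)T] / (σ√T)
   = [ln(94.4054/59.0236) + (0.0235 + 0.5·0.4575²)·8.6009] / (0.4575·√8.6009)
   = [0.469661 + 1.102232] / 1.341724 = 1.171548
d₂ = d₁ − σ√T = 1.171548 − 1.341724 = -0.170176
N(d₁) = 0.879311,  N(d₂) = 0.432436,  e^(−rT) = 0.816996
E₀ = V₀·N(d₁) − D·e^(−rT)·N(d₂)
   = 94.4054·0.879311 − 59.0236·0.816996·0.432436 = 62.158731
B₀ = V₀ − E₀ = 94.4054 − 62.158731 = 32.246669
spread = −(1/T)·ln(B₀/D) − r = −(1/8.6009)·ln(32.246669/59.0236) − 0.0235 = 0.04678597

spread=0.0468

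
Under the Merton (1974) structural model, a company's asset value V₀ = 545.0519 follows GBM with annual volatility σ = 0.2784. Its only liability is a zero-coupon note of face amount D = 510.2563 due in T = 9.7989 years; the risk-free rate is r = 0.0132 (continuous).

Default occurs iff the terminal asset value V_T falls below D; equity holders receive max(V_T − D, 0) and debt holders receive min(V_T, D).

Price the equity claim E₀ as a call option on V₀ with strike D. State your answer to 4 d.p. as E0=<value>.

d₁ = [ln(V₀/D) + (r + σ²/2)T] / (σ√T)
   = [ln(545.0519/510.2563) + (0.0132 + 0.5·0.2784²)·9.7989] / (0.2784·√9.7989)
   = [0.065968 + 0.509085] / 0.871481 = 0.659857
d₂ = d₁ − σ√T = 0.659857 − 0.871481 = -0.211624
N(d₁) = 0.745327,  N(d₂) = 0.416200,  e^(−rT) = 0.878670
E₀ = V₀·N(d₁) − D·e^(−rT)·N(d₂)
   = 545.0519·0.745327 − 510.2563·0.878670·0.416200 = 219.639854

E0=219.6399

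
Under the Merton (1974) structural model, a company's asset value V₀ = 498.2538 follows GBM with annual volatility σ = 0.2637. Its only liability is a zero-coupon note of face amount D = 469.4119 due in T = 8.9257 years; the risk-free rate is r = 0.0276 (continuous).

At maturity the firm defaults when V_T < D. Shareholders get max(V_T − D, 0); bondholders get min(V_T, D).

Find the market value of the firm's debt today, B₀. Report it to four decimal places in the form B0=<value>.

B0=290.7792

d₁ = [ln(V₀/D) + (r + σ²/2)T] / (σ√T)
   = [ln(498.2538/469.4119) + (0.0276 + 0.5·0.2637²)·8.9257] / (0.2637·√8.9257)
   = [0.059629 + 0.556686] / 0.787828 = 0.782296
d₂ = d₁ − σ√T = 0.782296 − 0.787828 = -0.005532
N(d₁) = 0.782980,  N(d₂) = 0.497793,  e^(−rT) = 0.781649
E₀ = V₀·N(d₁) − D·e^(−rT)·N(d₂)
   = 498.2538·0.782980 − 469.4119·0.781649·0.497793 = 207.474622
B₀ = V₀ − E₀ = 498.2538 − 207.474622 = 290.779178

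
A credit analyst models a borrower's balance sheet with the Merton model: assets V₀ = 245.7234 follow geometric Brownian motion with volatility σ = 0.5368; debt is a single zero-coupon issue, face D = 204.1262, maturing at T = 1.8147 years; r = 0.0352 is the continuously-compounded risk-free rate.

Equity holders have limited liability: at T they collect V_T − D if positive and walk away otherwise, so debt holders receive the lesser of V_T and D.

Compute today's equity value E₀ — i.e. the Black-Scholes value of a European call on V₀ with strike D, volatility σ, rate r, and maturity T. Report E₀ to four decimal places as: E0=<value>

d₁ = [ln(V₀/D) + (r + σ²/2)T] / (σ√T)
   = [ln(245.7234/204.1262) + (0.0352 + 0.5·0.5368²)·1.8147] / (0.5368·√1.8147)
   = [0.185468 + 0.325334] / 0.723128 = 0.706379
d₂ = d₁ − σ√T = 0.706379 − 0.723128 = -0.016748
N(d₁) = 0.760024,  N(d₂) = 0.493319,  e^(−rT) = 0.938120
E₀ = V₀·N(d₁) − D·e^(−rT)·N(d₂)
   = 245.7234·0.760024 − 204.1262·0.938120·0.493319 = 92.287645

E0=92.2876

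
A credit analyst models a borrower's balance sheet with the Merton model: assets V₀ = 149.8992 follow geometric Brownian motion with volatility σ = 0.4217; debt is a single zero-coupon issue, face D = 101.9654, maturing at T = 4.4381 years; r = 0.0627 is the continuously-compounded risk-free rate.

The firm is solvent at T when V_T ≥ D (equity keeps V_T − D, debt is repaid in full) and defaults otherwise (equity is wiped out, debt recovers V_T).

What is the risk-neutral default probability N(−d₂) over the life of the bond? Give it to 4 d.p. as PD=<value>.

d₁ = [ln(V₀/D) + (r + σ²/2)T] / (σ√T)
   = [ln(149.8992/101.9654) + (0.0627 + 0.5·0.4217²)·4.4381] / (0.4217·√4.4381)
   = [0.385330 + 0.672885] / 0.888387 = 1.191163
d₂ = d₁ − σ√T = 1.191163 − 0.888387 = 0.302777
risk-neutral PD = N(−d₂) = N(-0.302777) = 0.381030

PD=0.3810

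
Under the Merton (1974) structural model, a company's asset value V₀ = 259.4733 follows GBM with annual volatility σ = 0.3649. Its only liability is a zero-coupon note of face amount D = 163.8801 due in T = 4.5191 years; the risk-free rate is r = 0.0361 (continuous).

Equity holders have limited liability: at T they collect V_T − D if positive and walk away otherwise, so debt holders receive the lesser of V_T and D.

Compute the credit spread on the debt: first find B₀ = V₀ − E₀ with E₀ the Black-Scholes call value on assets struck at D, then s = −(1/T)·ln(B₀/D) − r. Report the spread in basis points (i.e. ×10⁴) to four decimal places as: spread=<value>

d₁ = [ln(V₀/D) + (r + σ²/2)T] / (σ√T)
   = [ln(259.4733/163.8801) + (0.0361 + 0.5·0.3649²)·4.5191] / (0.3649·√4.5191)
   = [0.459519 + 0.464003] / 0.775711 = 1.190549
d₂ = d₁ − σ√T = 1.190549 − 0.775711 = 0.414838
N(d₁) = 0.883085,  N(d₂) = 0.660870,  e^(−rT) = 0.849473
E₀ = V₀·N(d₁) − D·e^(−rT)·N(d₂)
   = 259.4733·0.883085 − 163.8801·0.849473·0.660870 = 137.136101
B₀ = V₀ − E₀ = 259.4733 − 137.136101 = 122.337199
spread = −(1/T)·ln(B₀/D) − r = −(1/4.5191)·ln(122.337199/163.8801) − 0.0361 = 0.02859295
in basis points: 0.02859295 × 10⁴ = 285.9295 bp

spread=285.9295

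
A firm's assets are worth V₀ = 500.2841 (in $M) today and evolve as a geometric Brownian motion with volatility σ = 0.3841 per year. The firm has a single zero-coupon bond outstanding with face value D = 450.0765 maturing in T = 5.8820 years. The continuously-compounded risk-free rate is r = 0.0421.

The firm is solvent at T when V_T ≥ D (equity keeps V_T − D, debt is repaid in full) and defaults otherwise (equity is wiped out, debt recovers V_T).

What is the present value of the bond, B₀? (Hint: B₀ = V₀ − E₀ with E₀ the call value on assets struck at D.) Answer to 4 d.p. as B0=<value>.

B0=263.1430

d₁ = [ln(V₀/D) + (r + σ²/2)T] / (σ√T)
   = [ln(500.2841/450.0765) + (0.0421 + 0.5·0.3841²)·5.8820] / (0.3841·√5.8820)
   = [0.105759 + 0.681526] / 0.931551 = 0.845133
d₂ = d₁ − σ√T = 0.845133 − 0.931551 = -0.086418
N(d₁) = 0.800982,  N(d₂) = 0.465567,  e^(−rT) = 0.780647
E₀ = V₀·N(d₁) − D·e^(−rT)·N(d₂)
   = 500.2841·0.800982 − 450.0765·0.780647·0.465567 = 237.141070
B₀ = V₀ − E₀ = 500.2841 − 237.141070 = 263.143030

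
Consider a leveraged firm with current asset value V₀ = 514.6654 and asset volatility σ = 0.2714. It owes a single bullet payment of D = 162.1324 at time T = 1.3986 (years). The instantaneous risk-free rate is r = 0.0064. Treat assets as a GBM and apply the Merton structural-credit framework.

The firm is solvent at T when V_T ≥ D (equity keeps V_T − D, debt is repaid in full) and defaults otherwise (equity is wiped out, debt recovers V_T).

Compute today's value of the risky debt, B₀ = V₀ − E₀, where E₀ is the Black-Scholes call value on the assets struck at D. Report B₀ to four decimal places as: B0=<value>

B0=160.6844

d₁ = [ln(V₀/D) + (r + σ²/2)T] / (σ√T)
   = [ln(514.6654/162.1324) + (0.0064 + 0.5·0.2714²)·1.3986] / (0.2714·√1.3986)
   = [1.155104 + 0.060460] / 0.320964 = 3.787225
d₂ = d₁ − σ√T = 3.787225 − 0.320964 = 3.466261
N(d₁) = 0.999924,  N(d₂) = 0.999736,  e^(−rT) = 0.991089
E₀ = V₀·N(d₁) − D·e^(−rT)·N(d₂)
   = 514.6654·0.999924 − 162.1324·0.991089·0.999736 = 353.980978
B₀ = V₀ − E₀ = 514.6654 − 353.980978 = 160.684422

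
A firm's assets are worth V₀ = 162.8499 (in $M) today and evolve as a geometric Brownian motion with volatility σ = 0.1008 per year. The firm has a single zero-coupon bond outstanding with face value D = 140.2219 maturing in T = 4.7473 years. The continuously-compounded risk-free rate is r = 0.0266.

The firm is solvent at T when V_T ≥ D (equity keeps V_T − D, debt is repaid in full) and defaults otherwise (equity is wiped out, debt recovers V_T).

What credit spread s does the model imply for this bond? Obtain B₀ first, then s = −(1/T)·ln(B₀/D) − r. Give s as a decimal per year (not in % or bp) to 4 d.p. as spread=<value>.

d₁ = [ln(V₀/D) + (r + σ²/2)T] / (σ√T)
   = [ln(162.8499/140.2219) + (0.0266 + 0.5·0.1008²)·4.7473] / (0.1008·√4.7473)
   = [0.149603 + 0.150396] / 0.219626 = 1.365952
d₂ = d₁ − σ√T = 1.365952 − 0.219626 = 1.146326
N(d₁) = 0.914023,  N(d₂) = 0.874170,  e^(−rT) = 0.881370
E₀ = V₀·N(d₁) − D·e^(−rT)·N(d₂)
   = 162.8499·0.914023 − 140.2219·0.881370·0.874170 = 40.812240
B₀ = V₀ − E₀ = 162.8499 − 40.812240 = 122.037660
spread = −(1/T)·ln(B₀/D) − r = −(1/4.7473)·ln(122.037660/140.2219) − 0.0266 = 0.00265799

spread=0.0027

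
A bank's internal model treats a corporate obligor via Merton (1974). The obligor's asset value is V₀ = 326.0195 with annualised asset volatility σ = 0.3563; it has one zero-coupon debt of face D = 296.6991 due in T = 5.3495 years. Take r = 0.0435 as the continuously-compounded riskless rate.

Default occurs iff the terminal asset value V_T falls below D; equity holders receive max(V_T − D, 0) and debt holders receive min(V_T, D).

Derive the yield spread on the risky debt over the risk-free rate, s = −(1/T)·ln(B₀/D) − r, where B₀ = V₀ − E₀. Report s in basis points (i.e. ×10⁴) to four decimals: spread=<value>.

spread=454.5050

d₁ = [ln(V₀/D) + (r + σ²/2)T] / (σ√T)
   = [ln(326.0195/296.6991) + (0.0435 + 0.5·0.3563²)·5.3495] / (0.3563·√5.3495)
   = [0.094239 + 0.572262] / 0.824086 = 0.808776
d₂ = d₁ − σ√T = 0.808776 − 0.824086 = -0.015310
N(d₁) = 0.790678,  N(d₂) = 0.493892,  e^(−rT) = 0.792389
E₀ = V₀·N(d₁) − D·e^(−rT)·N(d₂)
   = 326.0195·0.790678 − 296.6991·0.792389·0.493892 = 141.661816
B₀ = V₀ − E₀ = 326.0195 − 141.661816 = 184.357684
spread = −(1/T)·ln(B₀/D) − r = −(1/5.3495)·ln(184.357684/296.6991) − 0.0435 = 0.04545050
in basis points: 0.04545050 × 10⁴ = 454.5050 bp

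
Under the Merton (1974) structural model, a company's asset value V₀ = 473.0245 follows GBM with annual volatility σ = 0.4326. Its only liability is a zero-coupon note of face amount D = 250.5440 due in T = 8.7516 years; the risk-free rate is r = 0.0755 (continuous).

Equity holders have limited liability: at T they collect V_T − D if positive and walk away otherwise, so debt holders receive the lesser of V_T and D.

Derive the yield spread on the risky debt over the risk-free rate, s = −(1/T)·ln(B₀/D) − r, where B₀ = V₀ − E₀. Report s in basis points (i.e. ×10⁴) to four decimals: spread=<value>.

spread=219.4782

d₁ = [ln(V₀/D) + (r + σ²/2)T] / (σ√T)
   = [ln(473.0245/250.5440) + (0.0755 + 0.5·0.4326²)·8.7516] / (0.4326·√8.7516)
   = [0.635513 + 1.479645] / 1.279765 = 1.652770
d₂ = d₁ − σ√T = 1.652770 − 1.279765 = 0.373005
N(d₁) = 0.950811,  N(d₂) = 0.645428,  e^(−rT) = 0.516466
E₀ = V₀·N(d₁) − D·e^(−rT)·N(d₂)
   = 473.0245·0.950811 − 250.5440·0.516466·0.645428 = 366.240278
B₀ = V₀ − E₀ = 473.0245 − 366.240278 = 106.784222
spread = −(1/T)·ln(B₀/D) − r = −(1/8.7516)·ln(106.784222/250.5440) − 0.0755 = 0.02194782
in basis points: 0.02194782 × 10⁴ = 219.4782 bp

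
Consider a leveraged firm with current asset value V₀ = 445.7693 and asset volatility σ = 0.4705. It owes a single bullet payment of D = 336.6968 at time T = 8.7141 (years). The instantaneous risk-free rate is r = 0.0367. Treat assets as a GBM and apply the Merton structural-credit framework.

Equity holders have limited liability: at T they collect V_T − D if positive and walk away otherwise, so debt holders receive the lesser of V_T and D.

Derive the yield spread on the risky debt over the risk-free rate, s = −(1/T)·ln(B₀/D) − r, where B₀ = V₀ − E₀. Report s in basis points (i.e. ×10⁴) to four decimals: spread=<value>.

d₁ = [ln(V₀/D) + (r + σ²/2)T] / (σ√T)
   = [ln(445.7693/336.6968) + (0.0367 + 0.5·0.4705²)·8.7141] / (0.4705·√8.7141)
   = [0.280619 + 1.284329] / 1.388900 = 1.126753
d₂ = d₁ − σ√T = 1.126753 − 1.388900 = -0.262146
N(d₁) = 0.870077,  N(d₂) = 0.396604,  e^(−rT) = 0.726289
E₀ = V₀·N(d₁) − D·e^(−rT)·N(d₂)
   = 445.7693·0.870077 − 336.6968·0.726289·0.396604 = 290.868172
B₀ = V₀ − E₀ = 445.7693 − 290.868172 = 154.901128
spread = −(1/T)·ln(B₀/D) − r = −(1/8.7141)·ln(154.901128/336.6968) − 0.0367 = 0.05239650
in basis points: 0.05239650 × 10⁴ = 523.9650 bp

spread=523.9650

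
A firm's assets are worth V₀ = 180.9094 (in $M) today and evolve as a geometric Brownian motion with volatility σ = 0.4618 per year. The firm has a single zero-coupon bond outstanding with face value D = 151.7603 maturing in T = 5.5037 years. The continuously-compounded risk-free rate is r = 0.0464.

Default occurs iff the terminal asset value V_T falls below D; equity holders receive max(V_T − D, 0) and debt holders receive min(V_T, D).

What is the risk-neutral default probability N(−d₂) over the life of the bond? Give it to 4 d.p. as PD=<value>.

PD=0.5572

d₁ = [ln(V₀/D) + (r + σ²/2)T] / (σ√T)
   = [ln(180.9094/151.7603) + (0.0464 + 0.5·0.4618²)·5.5037] / (0.4618·√5.5037)
   = [0.175694 + 0.842229] / 1.083381 = 0.939580
d₂ = d₁ − σ√T = 0.939580 − 1.083381 = -0.143801
risk-neutral PD = N(−d₂) = N(0.143801) = 0.557171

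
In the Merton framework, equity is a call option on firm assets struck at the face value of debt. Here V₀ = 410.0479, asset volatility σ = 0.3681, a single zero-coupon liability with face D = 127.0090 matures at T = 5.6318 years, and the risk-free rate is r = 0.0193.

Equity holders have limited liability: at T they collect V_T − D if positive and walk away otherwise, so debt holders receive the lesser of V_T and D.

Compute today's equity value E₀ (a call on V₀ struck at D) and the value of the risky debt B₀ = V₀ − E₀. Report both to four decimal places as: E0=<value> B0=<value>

E0=301.7009 B0=108.3470

d₁ = [ln(V₀/D) + (r + σ²/2)T] / (σ√T)
   = [ln(410.0479/127.0090) + (0.0193 + 0.5·0.3681²)·5.6318] / (0.3681·√5.6318)
   = [1.172016 + 0.490241] / 0.873553 = 1.902869
d₂ = d₁ − σ√T = 1.902869 − 0.873553 = 1.029316
N(d₁) = 0.971471,  N(d₂) = 0.848334,  e^(−rT) = 0.897005
E₀ = V₀·N(d₁) − D·e^(−rT)·N(d₂)
   = 410.0479·0.971471 − 127.0090·0.897005·0.848334 = 301.700923
B₀ = V₀ − E₀ = 410.0479 − 301.700923 = 108.346977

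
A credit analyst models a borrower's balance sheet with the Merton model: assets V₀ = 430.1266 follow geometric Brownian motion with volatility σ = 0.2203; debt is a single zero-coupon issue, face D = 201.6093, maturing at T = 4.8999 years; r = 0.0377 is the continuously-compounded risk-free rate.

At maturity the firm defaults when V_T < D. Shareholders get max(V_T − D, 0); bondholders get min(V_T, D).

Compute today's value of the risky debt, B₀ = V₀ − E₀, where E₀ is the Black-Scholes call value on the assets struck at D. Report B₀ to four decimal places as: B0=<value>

B0=166.3057

d₁ = [ln(V₀/D) + (r + σ²/2)T] / (σ√T)
   = [ln(430.1266/201.6093) + (0.0377 + 0.5·0.2203²)·4.8999] / (0.2203·√4.8999)
   = [0.757748 + 0.303627] / 0.487650 = 2.176511
d₂ = d₁ − σ√T = 2.176511 − 0.487650 = 1.688861
N(d₁) = 0.985241,  N(d₂) = 0.954377,  e^(−rT) = 0.831332
E₀ = V₀·N(d₁) − D·e^(−rT)·N(d₂)
   = 430.1266·0.985241 − 201.6093·0.831332·0.954377 = 263.820941
B₀ = V₀ − E₀ = 430.1266 − 263.820941 = 166.305659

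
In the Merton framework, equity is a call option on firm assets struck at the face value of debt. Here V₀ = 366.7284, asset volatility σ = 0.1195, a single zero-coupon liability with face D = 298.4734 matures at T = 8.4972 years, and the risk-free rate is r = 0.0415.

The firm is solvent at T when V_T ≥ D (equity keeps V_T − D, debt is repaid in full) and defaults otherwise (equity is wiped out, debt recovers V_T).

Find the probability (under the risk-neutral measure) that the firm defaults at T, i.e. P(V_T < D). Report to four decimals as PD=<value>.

PD=0.0765

d₁ = [ln(V₀/D) + (r + σ²/2)T] / (σ√T)
   = [ln(366.7284/298.4734) + (0.0415 + 0.5·0.1195²)·8.4972] / (0.1195·√8.4972)
   = [0.205941 + 0.413305] / 0.348342 = 1.777694
d₂ = d₁ − σ√T = 1.777694 − 0.348342 = 1.429352
risk-neutral PD = N(−d₂) = N(-1.429352) = 0.076451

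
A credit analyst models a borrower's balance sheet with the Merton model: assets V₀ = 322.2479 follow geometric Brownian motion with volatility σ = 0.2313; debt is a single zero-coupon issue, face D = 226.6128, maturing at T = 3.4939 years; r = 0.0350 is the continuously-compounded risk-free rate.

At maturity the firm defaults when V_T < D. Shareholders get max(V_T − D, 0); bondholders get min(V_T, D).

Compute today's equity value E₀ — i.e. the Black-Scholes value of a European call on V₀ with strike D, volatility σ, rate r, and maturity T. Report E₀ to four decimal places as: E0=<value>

E0=129.1880

d₁ = [ln(V₀/D) + (r + σ²/2)T] / (σ√T)
   = [ln(322.2479/226.6128) + (0.0350 + 0.5·0.2313²)·3.4939] / (0.2313·√3.4939)
   = [0.352078 + 0.215748] / 0.432345 = 1.313362
d₂ = d₁ − σ√T = 1.313362 − 0.432345 = 0.881017
N(d₁) = 0.905470,  N(d₂) = 0.810846,  e^(−rT) = 0.884895
E₀ = V₀·N(d₁) − D·e^(−rT)·N(d₂)
   = 322.2479·0.905470 − 226.6128·0.884895·0.810846 = 129.188006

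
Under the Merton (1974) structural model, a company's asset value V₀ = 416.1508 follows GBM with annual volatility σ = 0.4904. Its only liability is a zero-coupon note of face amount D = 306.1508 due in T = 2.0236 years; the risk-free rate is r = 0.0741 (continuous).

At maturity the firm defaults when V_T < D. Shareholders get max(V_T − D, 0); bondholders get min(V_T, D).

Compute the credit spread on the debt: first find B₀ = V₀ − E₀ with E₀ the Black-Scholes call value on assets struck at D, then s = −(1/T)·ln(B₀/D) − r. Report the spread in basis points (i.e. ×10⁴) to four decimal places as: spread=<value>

spread=691.7746

d₁ = [ln(V₀/D) + (r + σ²/2)T] / (σ√T)
   = [ln(416.1508/306.1508) + (0.0741 + 0.5·0.4904²)·2.0236] / (0.4904·√2.0236)
   = [0.306970 + 0.393279] / 0.697610 = 1.003782
d₂ = d₁ − σ√T = 1.003782 − 0.697610 = 0.306172
N(d₁) = 0.842258,  N(d₂) = 0.620263,  e^(−rT) = 0.860752
E₀ = V₀·N(d₁) − D·e^(−rT)·N(d₂)
   = 416.1508·0.842258 − 306.1508·0.860752·0.620263 = 187.054710
B₀ = V₀ − E₀ = 416.1508 − 187.054710 = 229.096090
spread = −(1/T)·ln(B₀/D) − r = −(1/2.0236)·ln(229.096090/306.1508) − 0.0741 = 0.06917746
in basis points: 0.06917746 × 10⁴ = 691.7746 bp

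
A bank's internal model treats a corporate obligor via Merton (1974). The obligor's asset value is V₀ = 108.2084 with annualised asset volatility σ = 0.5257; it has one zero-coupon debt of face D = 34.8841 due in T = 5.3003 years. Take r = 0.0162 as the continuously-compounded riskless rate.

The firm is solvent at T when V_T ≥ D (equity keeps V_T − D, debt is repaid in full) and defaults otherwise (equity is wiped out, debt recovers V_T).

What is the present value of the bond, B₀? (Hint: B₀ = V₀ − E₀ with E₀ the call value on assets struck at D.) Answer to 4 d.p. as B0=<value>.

B0=26.7898

d₁ = [ln(V₀/D) + (r + σ²/2)T] / (σ√T)
   = [ln(108.2084/34.8841) + (0.0162 + 0.5·0.5257²)·5.3003] / (0.5257·√5.3003)
   = [1.132028 + 0.818262] / 1.210287 = 1.611428
d₂ = d₁ − σ√T = 1.611428 − 1.210287 = 0.401141
N(d₁) = 0.946457,  N(d₂) = 0.655842,  e^(−rT) = 0.917718
E₀ = V₀·N(d₁) − D·e^(−rT)·N(d₂)
   = 108.2084·0.946457 − 34.8841·0.917718·0.655842 = 81.418594
B₀ = V₀ − E₀ = 108.2084 − 81.418594 = 26.789806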